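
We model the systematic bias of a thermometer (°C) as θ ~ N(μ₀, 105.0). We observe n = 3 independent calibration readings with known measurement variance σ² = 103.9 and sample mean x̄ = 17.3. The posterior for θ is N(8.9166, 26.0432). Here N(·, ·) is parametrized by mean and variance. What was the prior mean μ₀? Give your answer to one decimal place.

μ₀ = -16.5

The posterior mean is a precision-weighted average: μ_n = (τ₀μ₀ + τ_data·x̄)/(τ₀+τ_data), with τ₀=1/σ₀² and τ_data=n/σ².
Here τ₀ = 1/105.0 = 0.009524 and τ_data = 3/103.9 = 0.028874, so τ_n = 0.038398.
Rearranging for μ₀: μ₀ = (μ_n·τ_n − τ_data·x̄)/τ₀ = (8.9166·0.038398 − 0.028874·17.3) / 0.009524 = -0.157141/0.009524 ≈ -16.5.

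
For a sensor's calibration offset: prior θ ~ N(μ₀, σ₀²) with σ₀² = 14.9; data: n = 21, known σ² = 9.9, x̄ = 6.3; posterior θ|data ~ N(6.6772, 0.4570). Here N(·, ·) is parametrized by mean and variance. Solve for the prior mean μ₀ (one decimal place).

μ₀ = 18.6

With known observation variance, the Normal–Normal posterior has precision τ_n = τ₀ + n/σ² and mean μ_n = (τ₀μ₀ + (n/σ²)x̄)/τ_n.
Here τ₀ = 1/14.9 = 0.067114 and τ_data = 21/9.9 = 2.121212, so τ_n = 2.188326.
Rearranging for μ₀: μ₀ = (μ_n·τ_n − τ_data·x̄)/τ₀ = (6.6772·2.188326 − 2.121212·6.3) / 0.067114 = 1.248255/0.067114 ≈ 18.6.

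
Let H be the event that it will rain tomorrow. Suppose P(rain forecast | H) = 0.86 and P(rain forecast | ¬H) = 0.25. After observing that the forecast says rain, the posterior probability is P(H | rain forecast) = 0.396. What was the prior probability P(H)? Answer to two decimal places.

P(H) = 0.16

Bayes' rule in odds form gives O(H|E) = O(H)·[P(E|H)/P(E|¬H)], hence O(H) = O(H|E)/LR.
Posterior odds = 0.396/(1−0.396) = 0.6556. LR = 0.86/0.25 = 3.4400.
Prior odds = 0.6556/3.4400 = 0.1906, so P(H) = 0.1906/(1+0.1906) ≈ 0.16.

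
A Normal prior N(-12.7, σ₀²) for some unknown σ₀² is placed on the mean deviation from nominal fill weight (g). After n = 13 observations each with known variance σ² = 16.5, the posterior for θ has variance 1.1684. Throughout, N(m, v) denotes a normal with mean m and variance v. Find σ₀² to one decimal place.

σ₀² = 14.7

Posterior precision equals prior precision plus data precision: 1/σ_n² = 1/σ₀² + n/σ².
So 1/σ₀² = 1/1.1684 − 13/16.5 = 0.855871 − 0.787879 = 0.067992.
Hence σ₀² = 1/0.067992 ≈ 14.7.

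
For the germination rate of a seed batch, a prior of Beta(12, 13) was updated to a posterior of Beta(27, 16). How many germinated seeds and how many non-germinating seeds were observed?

15 germinated seeds and 3 non-germinating seeds

Beta is conjugate to the binomial likelihood: posterior = Beta(α+s, β+f).
Match parameters: s=27−12=15, f=16−13=3.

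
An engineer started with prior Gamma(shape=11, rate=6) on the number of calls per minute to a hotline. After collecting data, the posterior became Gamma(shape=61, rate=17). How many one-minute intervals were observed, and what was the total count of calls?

Gamma–Poisson conjugacy: posterior shape = α + Σxᵢ, posterior rate = β + n.
Matching: Σxᵢ = 61 − 11 = 50 and n = 17 − 6 = 11.

n = 11 one-minute intervals with total 50 calls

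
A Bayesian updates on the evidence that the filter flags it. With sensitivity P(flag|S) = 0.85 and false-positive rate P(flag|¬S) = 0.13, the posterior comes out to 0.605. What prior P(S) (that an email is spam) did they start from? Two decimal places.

P(S) = 0.19

Bayes' rule in odds form gives O(S|E) = O(S)·[P(E|S)/P(E|¬S)], hence O(S) = O(S|E)/LR.
Posterior odds = 0.605/(1−0.605) = 1.5316. LR = 0.85/0.13 = 6.5385.
Prior odds = 1.5316/6.5385 = 0.2342, so P(S) = 0.2342/(1+0.2342) ≈ 0.19.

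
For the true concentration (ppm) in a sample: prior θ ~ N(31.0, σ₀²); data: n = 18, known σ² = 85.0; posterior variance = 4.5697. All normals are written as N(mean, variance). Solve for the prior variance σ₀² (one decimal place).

σ₀² = 141.5

For the Normal–Normal model with known σ², precisions add: τ_n = τ₀ + n/σ².
So 1/σ₀² = 1/4.5697 − 18/85.0 = 0.218833 − 0.211765 = 0.007068.
Hence σ₀² = 1/0.007068 ≈ 141.5.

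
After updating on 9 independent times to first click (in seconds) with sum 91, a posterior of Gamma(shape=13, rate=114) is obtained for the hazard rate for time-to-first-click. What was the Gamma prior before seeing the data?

Gamma(shape=4, rate=23)

Gamma–exponential conjugacy: posterior shape = α + n, posterior rate = β + Σtᵢ.
So α = 13 − 9 = 4 and β = 114 − 91 = 23.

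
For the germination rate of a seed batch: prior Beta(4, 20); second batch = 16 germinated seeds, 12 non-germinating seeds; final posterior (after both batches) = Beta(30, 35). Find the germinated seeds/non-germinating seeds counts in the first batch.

10 germinated seeds and 3 non-germinating seeds

Because Beta–binomial updating is additive in the counts, the combined data contributed (α_post−α_prior, β_post−β_prior) successes and failures.
Total across both batches: 30−4=26 germinated seeds, 35−20=15 non-germinating seeds.
Subtract the second batch: 26−16=10 germinated seeds and 15−12=3 non-germinating seeds.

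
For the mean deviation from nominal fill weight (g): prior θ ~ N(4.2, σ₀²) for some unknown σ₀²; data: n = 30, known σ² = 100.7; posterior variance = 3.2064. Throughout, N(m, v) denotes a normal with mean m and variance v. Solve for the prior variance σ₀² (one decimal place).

For the Normal–Normal model with known σ², precisions add: τ_n = τ₀ + n/σ².
So 1/σ₀² = 1/3.2064 − 30/100.7 = 0.311876 − 0.297915 = 0.013961.
Hence σ₀² = 1/0.013961 ≈ 71.6.

σ₀² = 71.6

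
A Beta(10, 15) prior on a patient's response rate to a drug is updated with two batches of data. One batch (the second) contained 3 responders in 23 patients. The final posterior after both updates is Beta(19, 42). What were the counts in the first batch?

6 responders and 7 non-responders

Because Beta–binomial updating is additive in the counts, the combined data contributed (α_post−α_prior, β_post−β_prior) successes and failures.
Total across both batches: 19−10=9 responders, 42−15=27 non-responders.
Subtract the second batch: 9−3=6 responders and 27−20=7 non-responders.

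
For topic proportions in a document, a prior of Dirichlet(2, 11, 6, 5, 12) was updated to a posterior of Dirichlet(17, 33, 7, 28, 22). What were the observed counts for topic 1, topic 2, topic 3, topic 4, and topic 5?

counts (15, 22, 1, 23, 10)

For a Dirichlet(α) prior with multinomial counts c, the posterior is Dirichlet(α + c) componentwise.
Counts are posterior − prior componentwise: 17−2=15, 33−11=22, 7−6=1, 28−5=23, 22−12=10.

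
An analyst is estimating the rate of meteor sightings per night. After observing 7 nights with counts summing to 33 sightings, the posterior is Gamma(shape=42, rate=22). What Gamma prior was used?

A Gamma(α, β) prior (rate parametrization) on a Poisson rate with n observations summing to S gives posterior Gamma(α+S, β+n).
So α = 42 − 33 = 9 and β = 22 − 7 = 15.

Gamma(shape=9, rate=15)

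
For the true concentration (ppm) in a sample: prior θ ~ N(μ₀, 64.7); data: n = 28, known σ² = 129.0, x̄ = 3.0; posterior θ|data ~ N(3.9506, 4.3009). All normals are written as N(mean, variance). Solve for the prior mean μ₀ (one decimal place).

μ₀ = 17.3

The posterior mean is a precision-weighted average: μ_n = (τ₀μ₀ + τ_data·x̄)/(τ₀+τ_data), with τ₀=1/σ₀² and τ_data=n/σ².
Here τ₀ = 1/64.7 = 0.015456 and τ_data = 28/129.0 = 0.217054, so τ_n = 0.232510.
Rearranging for μ₀: μ₀ = (μ_n·τ_n − τ_data·x̄)/τ₀ = (3.9506·0.232510 − 0.217054·3.0) / 0.015456 = 0.267392/0.015456 ≈ 17.3.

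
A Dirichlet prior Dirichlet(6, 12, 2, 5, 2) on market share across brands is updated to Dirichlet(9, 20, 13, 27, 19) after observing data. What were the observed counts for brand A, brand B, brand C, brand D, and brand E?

For a Dirichlet(α) prior with multinomial counts c, the posterior is Dirichlet(α + c) componentwise.
Counts are posterior − prior componentwise: 9−6=3, 20−12=8, 13−2=11, 27−5=22, 19−2=17.

counts (3, 8, 11, 22, 17)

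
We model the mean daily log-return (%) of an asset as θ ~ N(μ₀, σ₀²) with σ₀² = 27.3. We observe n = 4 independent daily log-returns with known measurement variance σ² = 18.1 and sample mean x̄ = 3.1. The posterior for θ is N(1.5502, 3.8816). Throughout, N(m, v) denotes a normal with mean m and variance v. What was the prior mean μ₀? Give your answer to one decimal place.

The posterior mean is a precision-weighted average: μ_n = (τ₀μ₀ + τ_data·x̄)/(τ₀+τ_data), with τ₀=1/σ₀² and τ_data=n/σ².
Here τ₀ = 1/27.3 = 0.036630 and τ_data = 4/18.1 = 0.220994, so τ_n = 0.257624.
Rearranging for μ₀: μ₀ = (μ_n·τ_n − τ_data·x̄)/τ₀ = (1.5502·0.257624 − 0.220994·3.1) / 0.036630 = -0.285713/0.036630 ≈ -7.8.

μ₀ = -7.8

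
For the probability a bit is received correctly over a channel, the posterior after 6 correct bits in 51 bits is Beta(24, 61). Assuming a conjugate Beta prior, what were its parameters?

Beta(18, 16)

Under Beta–binomial conjugacy the posterior parameters are (α+s, β+f).
Subtract the data counts: 24−6=18, 61−45=16.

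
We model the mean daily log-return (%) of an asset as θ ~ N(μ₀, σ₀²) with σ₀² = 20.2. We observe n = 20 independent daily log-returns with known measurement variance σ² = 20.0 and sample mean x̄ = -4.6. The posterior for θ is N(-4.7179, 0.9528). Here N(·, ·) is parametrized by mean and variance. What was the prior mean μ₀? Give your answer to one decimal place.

The posterior mean is a precision-weighted average: μ_n = (τ₀μ₀ + τ_data·x̄)/(τ₀+τ_data), with τ₀=1/σ₀² and τ_data=n/σ².
Here τ₀ = 1/20.2 = 0.049505 and τ_data = 20/20.0 = 1.000000, so τ_n = 1.049505.
Rearranging for μ₀: μ₀ = (μ_n·τ_n − τ_data·x̄)/τ₀ = (-4.7179·1.049505 − 1.000000·-4.6) / 0.049505 = -0.351460/0.049505 ≈ -7.1.

μ₀ = -7.1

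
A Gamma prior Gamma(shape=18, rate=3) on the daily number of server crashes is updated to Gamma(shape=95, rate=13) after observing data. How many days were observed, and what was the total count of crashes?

n = 10 days with total 77 crashes

Gamma–Poisson conjugacy: posterior shape = α + Σxᵢ, posterior rate = β + n.
Matching: Σxᵢ = 95 − 18 = 77 and n = 13 − 3 = 10.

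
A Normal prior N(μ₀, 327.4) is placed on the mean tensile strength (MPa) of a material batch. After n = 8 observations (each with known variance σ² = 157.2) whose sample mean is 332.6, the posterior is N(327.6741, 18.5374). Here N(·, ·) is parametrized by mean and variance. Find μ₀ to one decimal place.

μ₀ = 245.6

The posterior mean is a precision-weighted average: μ_n = (τ₀μ₀ + τ_data·x̄)/(τ₀+τ_data), with τ₀=1/σ₀² and τ_data=n/σ².
Here τ₀ = 1/327.4 = 0.003054 and τ_data = 8/157.2 = 0.050891, so τ_n = 0.053945.
Rearranging for μ₀: μ₀ = (μ_n·τ_n − τ_data·x̄)/τ₀ = (327.6741·0.053945 − 0.050891·332.6) / 0.003054 = 0.750033/0.003054 ≈ 245.6.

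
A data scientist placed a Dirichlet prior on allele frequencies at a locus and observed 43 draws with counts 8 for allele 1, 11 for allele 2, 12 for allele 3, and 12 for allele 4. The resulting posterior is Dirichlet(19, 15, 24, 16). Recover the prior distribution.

Dirichlet(11, 4, 12, 4)

For a Dirichlet(α) prior with multinomial counts c, the posterior is Dirichlet(α + c) componentwise.
Subtract each count from the matching posterior parameter: 19−8=11, 15−11=4, 24−12=12, 16−12=4.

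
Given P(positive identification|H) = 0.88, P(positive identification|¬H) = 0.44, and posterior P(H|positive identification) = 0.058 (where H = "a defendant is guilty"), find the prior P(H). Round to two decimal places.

Bayes' rule in odds form gives O(H|E) = O(H)·[P(E|H)/P(E|¬H)], hence O(H) = O(H|E)/LR.
Posterior odds = 0.058/(1−0.058) = 0.0616. LR = 0.88/0.44 = 2.0000.
Prior odds = 0.0616/2.0000 = 0.0308, so P(H) = 0.0308/(1+0.0308) ≈ 0.03.

P(H) = 0.03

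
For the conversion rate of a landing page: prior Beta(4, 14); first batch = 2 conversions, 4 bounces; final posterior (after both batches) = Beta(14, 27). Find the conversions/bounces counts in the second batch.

8 conversions and 9 bounces

Because Beta–binomial updating is additive in the counts, the combined data contributed (α_post−α_prior, β_post−β_prior) successes and failures.
Total across both batches: 14−4=10 conversions, 27−14=13 bounces.
Subtract the first batch: 10−2=8 conversions and 13−4=9 bounces.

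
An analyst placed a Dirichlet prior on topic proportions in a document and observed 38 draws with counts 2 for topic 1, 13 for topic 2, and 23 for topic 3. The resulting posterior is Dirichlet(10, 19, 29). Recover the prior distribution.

For a Dirichlet(α) prior with multinomial counts c, the posterior is Dirichlet(α + c) componentwise.
Subtract each count from the matching posterior parameter: 10−2=8, 19−13=6, 29−23=6.

Dirichlet(8, 6, 6)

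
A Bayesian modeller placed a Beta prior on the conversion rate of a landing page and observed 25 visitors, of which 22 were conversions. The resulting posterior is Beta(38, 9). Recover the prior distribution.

Beta is conjugate to the binomial likelihood: posterior = Beta(α+s, β+f).
Subtract the data counts: 38−22=16, 9−3=6.

Beta(16, 6)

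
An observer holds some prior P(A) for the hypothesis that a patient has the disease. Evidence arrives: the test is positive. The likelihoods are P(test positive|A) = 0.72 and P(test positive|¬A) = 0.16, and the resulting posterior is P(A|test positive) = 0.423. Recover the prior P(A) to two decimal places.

P(A) = 0.14

In odds form, posterior odds = prior odds × likelihood ratio, so prior odds = posterior odds ÷ LR.
Posterior odds = 0.423/(1−0.423) = 0.7331. LR = 0.72/0.16 = 4.5000.
Prior odds = 0.7331/4.5000 = 0.1629, so P(A) = 0.1629/(1+0.1629) ≈ 0.14.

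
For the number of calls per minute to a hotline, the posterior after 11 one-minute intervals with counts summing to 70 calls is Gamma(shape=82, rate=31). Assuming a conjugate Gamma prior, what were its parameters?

A Gamma(α, β) prior (rate parametrization) on a Poisson rate with n observations summing to S gives posterior Gamma(α+S, β+n).
So α = 82 − 70 = 12 and β = 31 − 11 = 20.

Gamma(shape=12, rate=20)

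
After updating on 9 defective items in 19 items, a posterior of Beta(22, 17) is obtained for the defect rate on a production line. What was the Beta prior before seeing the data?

Beta(13, 7)

Beta is conjugate to the binomial likelihood: posterior = Beta(α+s, β+f).
Subtract the data counts: 22−9=13, 17−10=7.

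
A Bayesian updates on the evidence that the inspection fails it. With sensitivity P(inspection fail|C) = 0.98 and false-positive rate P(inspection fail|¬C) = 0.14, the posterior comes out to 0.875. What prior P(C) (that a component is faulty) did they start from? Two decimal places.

P(C) = 0.50

Bayes' rule in odds form gives O(C|E) = O(C)·[P(E|C)/P(E|¬C)], hence O(C) = O(C|E)/LR.
Posterior odds = 0.875/(1−0.875) = 7.0000. LR = 0.98/0.14 = 7.0000.
Prior odds = 7.0000/7.0000 = 1.0000, so P(C) = 1.0000/(1+1.0000) ≈ 0.50.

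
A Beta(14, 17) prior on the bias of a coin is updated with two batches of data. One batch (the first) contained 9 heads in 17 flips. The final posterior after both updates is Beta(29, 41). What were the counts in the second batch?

Because Beta–binomial updating is additive in the counts, the combined data contributed (α_post−α_prior, β_post−β_prior) successes and failures.
Total across both batches: 29−14=15 heads, 41−17=24 tails.
Subtract the first batch: 15−9=6 heads and 24−8=16 tails.

6 heads and 16 tails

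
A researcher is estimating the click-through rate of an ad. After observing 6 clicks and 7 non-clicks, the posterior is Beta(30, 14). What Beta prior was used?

Beta(24, 7)

Under Beta–binomial conjugacy the posterior parameters are (a+s, b+f).
Subtract the data counts: 30−6=24, 14−7=7.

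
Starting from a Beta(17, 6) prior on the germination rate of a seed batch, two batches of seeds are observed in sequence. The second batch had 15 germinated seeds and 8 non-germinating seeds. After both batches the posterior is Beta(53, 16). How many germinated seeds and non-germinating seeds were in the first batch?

21 germinated seeds and 2 non-germinating seeds

Sequential conjugate updates are equivalent to a single update on the pooled data, so total successes = posterior α − prior α and total failures = posterior β − prior β.
Total across both batches: 53−17=36 germinated seeds, 16−6=10 non-germinating seeds.
Subtract the second batch: 36−15=21 germinated seeds and 10−8=2 non-germinating seeds.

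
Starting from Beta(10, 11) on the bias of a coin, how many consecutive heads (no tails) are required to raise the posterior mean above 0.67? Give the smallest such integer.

k = 13

After k heads and 0 tails the posterior is Beta(10+k, 11), with mean (10+k)/(10+11+k).
Set (10+k)/(21+k) > 0.67 and solve: k > (0.67·21 − 10)/(1 − 0.67) = 12.333.
The smallest integer exceeding 12.333 is 13.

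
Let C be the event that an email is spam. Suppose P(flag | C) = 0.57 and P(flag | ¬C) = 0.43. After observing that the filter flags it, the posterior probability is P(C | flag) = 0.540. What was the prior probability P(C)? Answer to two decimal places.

In odds form, posterior odds = prior odds × likelihood ratio, so prior odds = posterior odds ÷ LR.
Posterior odds = 0.540/(1−0.540) = 1.1739. LR = 0.57/0.43 = 1.3256.
Prior odds = 1.1739/1.3256 = 0.8856, so P(C) = 0.8856/(1+0.8856) ≈ 0.47.

P(C) = 0.47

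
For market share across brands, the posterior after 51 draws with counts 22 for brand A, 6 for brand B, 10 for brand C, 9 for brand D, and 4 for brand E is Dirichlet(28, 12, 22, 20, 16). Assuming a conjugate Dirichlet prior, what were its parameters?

For a Dirichlet(α) prior with multinomial counts c, the posterior is Dirichlet(α + c) componentwise.
Subtract each count from the matching posterior parameter: 28−22=6, 12−6=6, 22−10=12, 20−9=11, 16−4=12.

Dirichlet(6, 6, 12, 11, 12)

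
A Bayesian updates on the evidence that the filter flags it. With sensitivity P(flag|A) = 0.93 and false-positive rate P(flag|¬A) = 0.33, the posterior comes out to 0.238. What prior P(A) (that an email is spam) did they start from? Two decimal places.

Bayes' rule in odds form gives O(A|E) = O(A)·[P(E|A)/P(E|¬A)], hence O(A) = O(A|E)/LR.
Posterior odds = 0.238/(1−0.238) = 0.3123. LR = 0.93/0.33 = 2.8182.
Prior odds = 0.3123/2.8182 = 0.1108, so P(A) = 0.1108/(1+0.1108) ≈ 0.10.

P(A) = 0.10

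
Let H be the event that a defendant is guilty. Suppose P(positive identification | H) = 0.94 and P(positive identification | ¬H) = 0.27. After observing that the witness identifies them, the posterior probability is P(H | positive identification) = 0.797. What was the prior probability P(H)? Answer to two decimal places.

P(H) = 0.53

Bayes' rule in odds form gives O(H|E) = O(H)·[P(E|H)/P(E|¬H)], hence O(H) = O(H|E)/LR.
Posterior odds = 0.797/(1−0.797) = 3.9261. LR = 0.94/0.27 = 3.4815.
Prior odds = 3.9261/3.4815 = 1.1277, so P(H) = 1.1277/(1+1.1277) ≈ 0.53.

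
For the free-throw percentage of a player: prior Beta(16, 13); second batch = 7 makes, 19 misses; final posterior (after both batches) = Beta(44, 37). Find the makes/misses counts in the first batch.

Because Beta–binomial updating is additive in the counts, the combined data contributed (α_post−α_prior, β_post−β_prior) successes and failures.
Total across both batches: 44−16=28 makes, 37−13=24 misses.
Subtract the second batch: 28−7=21 makes and 24−19=5 misses.

21 makes and 5 misses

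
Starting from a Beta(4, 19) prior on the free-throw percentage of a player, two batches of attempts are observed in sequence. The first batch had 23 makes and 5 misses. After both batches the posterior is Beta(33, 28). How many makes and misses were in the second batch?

Sequential conjugate updates are equivalent to a single update on the pooled data, so total successes = posterior α − prior α and total failures = posterior β − prior β.
Total across both batches: 33−4=29 makes, 28−19=9 misses.
Subtract the first batch: 29−23=6 makes and 9−5=4 misses.

6 makes and 4 misses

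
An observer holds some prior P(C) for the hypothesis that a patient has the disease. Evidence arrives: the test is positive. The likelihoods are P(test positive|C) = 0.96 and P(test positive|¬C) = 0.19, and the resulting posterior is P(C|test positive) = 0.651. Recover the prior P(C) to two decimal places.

P(C) = 0.27

Bayes' rule in odds form gives O(C|E) = O(C)·[P(E|C)/P(E|¬C)], hence O(C) = O(C|E)/LR.
Posterior odds = 0.651/(1−0.651) = 1.8653. LR = 0.96/0.19 = 5.0526.
Prior odds = 1.8653/5.0526 = 0.3692, so P(C) = 0.3692/(1+0.3692) ≈ 0.27.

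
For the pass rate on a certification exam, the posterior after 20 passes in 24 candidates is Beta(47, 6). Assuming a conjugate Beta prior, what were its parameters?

A Beta(a, b) prior with s successes and f failures in binomial data gives a Beta(a+s, b+f) posterior.
Subtract the data counts: 47−20=27, 6−4=2.

Beta(27, 2)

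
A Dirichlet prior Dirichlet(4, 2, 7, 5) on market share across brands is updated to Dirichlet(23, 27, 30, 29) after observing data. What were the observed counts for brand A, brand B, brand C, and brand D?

For a Dirichlet(α) prior with multinomial counts c, the posterior is Dirichlet(α + c) componentwise.
Counts are posterior − prior componentwise: 23−4=19, 27−2=25, 30−7=23, 29−5=24.

counts (19, 25, 23, 24)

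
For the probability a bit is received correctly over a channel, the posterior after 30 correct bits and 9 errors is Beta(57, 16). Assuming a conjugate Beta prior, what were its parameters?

Beta(27, 7)

Under Beta–binomial conjugacy the posterior parameters are (a+s, b+f).
So a = 57 − 30 = 27 and b = 16 − 9 = 7.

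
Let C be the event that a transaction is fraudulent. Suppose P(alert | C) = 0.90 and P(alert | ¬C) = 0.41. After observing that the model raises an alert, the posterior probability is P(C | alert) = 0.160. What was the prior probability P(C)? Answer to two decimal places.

P(C) = 0.08

Bayes' rule in odds form gives O(C|E) = O(C)·[P(E|C)/P(E|¬C)], hence O(C) = O(C|E)/LR.
Posterior odds = 0.160/(1−0.160) = 0.1905. LR = 0.90/0.41 = 2.1951.
Prior odds = 0.1905/2.1951 = 0.0868, so P(C) = 0.0868/(1+0.0868) ≈ 0.08.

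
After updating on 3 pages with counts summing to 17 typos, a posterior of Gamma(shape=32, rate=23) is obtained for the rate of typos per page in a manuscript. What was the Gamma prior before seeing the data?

Gamma–Poisson conjugacy: posterior shape = α + Σxᵢ, posterior rate = β + n.
So α = 32 − 17 = 15 and β = 23 − 3 = 20.

Gamma(shape=15, rate=20)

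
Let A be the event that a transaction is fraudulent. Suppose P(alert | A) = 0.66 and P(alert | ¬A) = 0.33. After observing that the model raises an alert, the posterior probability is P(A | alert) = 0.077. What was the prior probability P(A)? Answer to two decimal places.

In odds form, posterior odds = prior odds × likelihood ratio, so prior odds = posterior odds ÷ LR.
Posterior odds = 0.077/(1−0.077) = 0.0834. LR = 0.66/0.33 = 2.0000.
Prior odds = 0.0834/2.0000 = 0.0417, so P(A) = 0.0417/(1+0.0417) ≈ 0.04.

P(A) = 0.04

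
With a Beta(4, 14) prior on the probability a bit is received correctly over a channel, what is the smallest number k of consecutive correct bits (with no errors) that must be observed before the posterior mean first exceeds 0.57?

k = 15

After k correct bits and 0 errors the posterior is Beta(4+k, 14), with mean (4+k)/(4+14+k).
Set (4+k)/(18+k) > 0.57 and solve: k > (0.57·18 − 4)/(1 − 0.57) = 14.558.
The smallest integer exceeding 14.558 is 15.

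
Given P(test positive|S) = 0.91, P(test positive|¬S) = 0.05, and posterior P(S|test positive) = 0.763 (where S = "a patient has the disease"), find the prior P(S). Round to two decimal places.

P(S) = 0.15

Bayes' rule in odds form gives O(S|E) = O(S)·[P(E|S)/P(E|¬S)], hence O(S) = O(S|E)/LR.
Posterior odds = 0.763/(1−0.763) = 3.2194. LR = 0.91/0.05 = 18.2000.
Prior odds = 3.2194/18.2000 = 0.1769, so P(S) = 0.1769/(1+0.1769) ≈ 0.15.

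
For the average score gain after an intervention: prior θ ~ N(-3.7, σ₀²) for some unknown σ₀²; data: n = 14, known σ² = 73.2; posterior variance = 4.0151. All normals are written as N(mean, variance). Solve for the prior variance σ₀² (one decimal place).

σ₀² = 17.3

Posterior precision equals prior precision plus data precision: 1/σ_n² = 1/σ₀² + n/σ².
So 1/σ₀² = 1/4.0151 − 14/73.2 = 0.249060 − 0.191257 = 0.057803.
Hence σ₀² = 1/0.057803 ≈ 17.3.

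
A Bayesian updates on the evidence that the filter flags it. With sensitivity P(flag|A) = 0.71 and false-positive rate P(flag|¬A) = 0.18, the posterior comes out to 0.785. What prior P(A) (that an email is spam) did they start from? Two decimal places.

P(A) = 0.48

Bayes' rule in odds form gives O(A|E) = O(A)·[P(E|A)/P(E|¬A)], hence O(A) = O(A|E)/LR.
Posterior odds = 0.785/(1−0.785) = 3.6512. LR = 0.71/0.18 = 3.9444.
Prior odds = 3.6512/3.9444 = 0.9257, so P(A) = 0.9257/(1+0.9257) ≈ 0.48.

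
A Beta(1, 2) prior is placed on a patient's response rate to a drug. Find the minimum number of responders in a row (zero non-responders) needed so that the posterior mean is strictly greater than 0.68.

k = 4

After k responders and 0 non-responders the posterior is Beta(1+k, 2), with mean (1+k)/(1+2+k).
Set (1+k)/(3+k) > 0.68 and solve: k > (0.68·3 − 1)/(1 − 0.68) = 3.250.
The smallest integer exceeding 3.250 is 4, and checking k=4: (5)/(7) = 0.7143 > 0.68.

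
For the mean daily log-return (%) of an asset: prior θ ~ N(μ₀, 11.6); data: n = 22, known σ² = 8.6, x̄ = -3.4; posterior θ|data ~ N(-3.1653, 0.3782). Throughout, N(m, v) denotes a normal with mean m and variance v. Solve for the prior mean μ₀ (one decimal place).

μ₀ = 3.8

With known observation variance, the Normal–Normal posterior has precision τ_n = τ₀ + n/σ² and mean μ_n = (τ₀μ₀ + (n/σ²)x̄)/τ_n.
Here τ₀ = 1/11.6 = 0.086207 and τ_data = 22/8.6 = 2.558140, so τ_n = 2.644347.
Rearranging for μ₀: μ₀ = (μ_n·τ_n − τ_data·x̄)/τ₀ = (-3.1653·2.644347 − 2.558140·-3.4) / 0.086207 = 0.327524/0.086207 ≈ 3.8.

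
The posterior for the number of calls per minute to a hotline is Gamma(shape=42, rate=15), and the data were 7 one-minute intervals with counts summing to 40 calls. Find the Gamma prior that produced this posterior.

A Gamma(α, β) prior (rate parametrization) on a Poisson rate with n observations summing to S gives posterior Gamma(α+S, β+n).
So α = 42 − 40 = 2 and β = 15 − 7 = 8.

Gamma(shape=2, rate=8)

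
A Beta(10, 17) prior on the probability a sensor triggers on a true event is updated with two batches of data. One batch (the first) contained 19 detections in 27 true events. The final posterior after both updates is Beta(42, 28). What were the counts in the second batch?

13 detections and 3 misses

Sequential conjugate updates are equivalent to a single update on the pooled data, so total successes = posterior α − prior α and total failures = posterior β − prior β.
Total across both batches: 42−10=32 detections, 28−17=11 misses.
Subtract the first batch: 32−19=13 detections and 11−8=3 misses.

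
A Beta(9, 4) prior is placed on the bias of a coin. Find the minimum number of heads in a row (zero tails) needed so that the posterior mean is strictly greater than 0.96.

After k heads and 0 tails the posterior is Beta(9+k, 4), with mean (9+k)/(9+4+k).
Set (9+k)/(13+k) > 0.96 and solve: k > (0.96·13 − 9)/(1 − 0.96) = 87.000.
The smallest integer exceeding 87.000 is 88, and checking k=88: (97)/(101) = 0.9604 > 0.96.

k = 88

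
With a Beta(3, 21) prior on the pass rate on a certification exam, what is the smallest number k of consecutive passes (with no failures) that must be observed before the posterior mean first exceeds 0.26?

k = 5

After k passes and 0 failures the posterior is Beta(3+k, 21), with mean (3+k)/(3+21+k).
Set (3+k)/(24+k) > 0.26 and solve: k > (0.26·24 − 3)/(1 − 0.26) = 4.378.
The smallest integer exceeding 4.378 is 5.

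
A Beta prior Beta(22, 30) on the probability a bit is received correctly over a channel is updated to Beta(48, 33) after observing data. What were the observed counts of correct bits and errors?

Under Beta–binomial conjugacy the posterior parameters are (α+s, β+f).
So s = 48 − 22 = 26 and f = 33 − 30 = 3.

26 correct bits and 3 errors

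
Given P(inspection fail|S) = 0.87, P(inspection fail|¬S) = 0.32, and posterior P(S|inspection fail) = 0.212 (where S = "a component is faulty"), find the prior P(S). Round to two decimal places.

P(S) = 0.09

In odds form, posterior odds = prior odds × likelihood ratio, so prior odds = posterior odds ÷ LR.
Posterior odds = 0.212/(1−0.212) = 0.2690. LR = 0.87/0.32 = 2.7188.
Prior odds = 0.2690/2.7188 = 0.0989, so P(S) = 0.0989/(1+0.0989) ≈ 0.09.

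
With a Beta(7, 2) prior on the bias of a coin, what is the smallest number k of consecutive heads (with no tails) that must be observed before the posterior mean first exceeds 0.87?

After k heads and 0 tails the posterior is Beta(7+k, 2), with mean (7+k)/(7+2+k).
Set (7+k)/(9+k) > 0.87 and solve: k > (0.87·9 − 7)/(1 − 0.87) = 6.385.
The smallest integer exceeding 6.385 is 7.

k = 7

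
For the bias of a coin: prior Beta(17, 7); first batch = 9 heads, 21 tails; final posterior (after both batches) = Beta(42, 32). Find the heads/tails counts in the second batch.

16 heads and 4 tails

Because Beta–binomial updating is additive in the counts, the combined data contributed (α_post−α_prior, β_post−β_prior) successes and failures.
Total across both batches: 42−17=25 heads, 32−7=25 tails.
Subtract the first batch: 25−9=16 heads and 25−21=4 tails.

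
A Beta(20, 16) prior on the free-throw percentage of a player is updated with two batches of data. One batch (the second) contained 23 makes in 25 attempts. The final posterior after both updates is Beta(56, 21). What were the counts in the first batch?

13 makes and 3 misses

Because Beta–binomial updating is additive in the counts, the combined data contributed (α_post−α_prior, β_post−β_prior) successes and failures.
Total across both batches: 56−20=36 makes, 21−16=5 misses.
Subtract the second batch: 36−23=13 makes and 5−2=3 misses.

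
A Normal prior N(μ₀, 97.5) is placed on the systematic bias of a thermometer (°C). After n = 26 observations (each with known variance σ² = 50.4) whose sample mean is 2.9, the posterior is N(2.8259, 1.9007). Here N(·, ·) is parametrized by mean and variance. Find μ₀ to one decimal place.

μ₀ = -0.9

With known observation variance, the Normal–Normal posterior has precision τ_n = τ₀ + n/σ² and mean μ_n = (τ₀μ₀ + (n/σ²)x̄)/τ_n.
Here τ₀ = 1/97.5 = 0.010256 and τ_data = 26/50.4 = 0.515873, so τ_n = 0.526129.
Rearranging for μ₀: μ₀ = (μ_n·τ_n − τ_data·x̄)/τ₀ = (2.8259·0.526129 − 0.515873·2.9) / 0.010256 = -0.009244/0.010256 ≈ -0.9.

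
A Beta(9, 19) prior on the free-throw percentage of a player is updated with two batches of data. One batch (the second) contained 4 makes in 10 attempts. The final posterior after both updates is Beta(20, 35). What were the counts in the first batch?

7 makes and 10 misses

Because Beta–binomial updating is additive in the counts, the combined data contributed (α_post−α_prior, β_post−β_prior) successes and failures.
Total across both batches: 20−9=11 makes, 35−19=16 misses.
Subtract the second batch: 11−4=7 makes and 16−6=10 misses.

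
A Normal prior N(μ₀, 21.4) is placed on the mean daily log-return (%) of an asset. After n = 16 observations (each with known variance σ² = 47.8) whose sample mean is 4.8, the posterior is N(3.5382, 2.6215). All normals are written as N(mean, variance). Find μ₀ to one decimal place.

The posterior mean is a precision-weighted average: μ_n = (τ₀μ₀ + τ_data·x̄)/(τ₀+τ_data), with τ₀=1/σ₀² and τ_data=n/σ².
Here τ₀ = 1/21.4 = 0.046729 and τ_data = 16/47.8 = 0.334728, so τ_n = 0.381457.
Rearranging for μ₀: μ₀ = (μ_n·τ_n − τ_data·x̄)/τ₀ = (3.5382·0.381457 − 0.334728·4.8) / 0.046729 = -0.257023/0.046729 ≈ -5.5.

μ₀ = -5.5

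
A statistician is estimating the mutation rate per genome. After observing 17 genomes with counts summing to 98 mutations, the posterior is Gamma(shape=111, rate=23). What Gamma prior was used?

Gamma(shape=13, rate=6)

A Gamma(α, β) prior (rate parametrization) on a Poisson rate with n observations summing to S gives posterior Gamma(α+S, β+n).
So α = 111 − 98 = 13 and β = 23 − 17 = 6.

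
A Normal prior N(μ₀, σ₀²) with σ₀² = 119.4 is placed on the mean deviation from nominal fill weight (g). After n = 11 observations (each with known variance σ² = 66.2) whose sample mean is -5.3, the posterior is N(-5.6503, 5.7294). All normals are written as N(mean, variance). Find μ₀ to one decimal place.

μ₀ = -12.6

The posterior mean is a precision-weighted average: μ_n = (τ₀μ₀ + τ_data·x̄)/(τ₀+τ_data), with τ₀=1/σ₀² and τ_data=n/σ².
Here τ₀ = 1/119.4 = 0.008375 and τ_data = 11/66.2 = 0.166163, so τ_n = 0.174538.
Rearranging for μ₀: μ₀ = (μ_n·τ_n − τ_data·x̄)/τ₀ = (-5.6503·0.174538 − 0.166163·-5.3) / 0.008375 = -0.105528/0.008375 ≈ -12.6.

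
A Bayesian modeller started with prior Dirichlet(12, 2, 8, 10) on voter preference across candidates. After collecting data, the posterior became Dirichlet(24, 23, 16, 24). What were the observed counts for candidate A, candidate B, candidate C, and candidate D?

For a Dirichlet(α) prior with multinomial counts c, the posterior is Dirichlet(α + c) componentwise.
Counts are posterior − prior componentwise: 24−12=12, 23−2=21, 16−8=8, 24−10=14.

counts (12, 21, 8, 14)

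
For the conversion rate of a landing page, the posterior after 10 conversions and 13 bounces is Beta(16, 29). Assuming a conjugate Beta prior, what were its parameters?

Beta(6, 16)

A Beta(α, β) prior with s successes and f failures in binomial data gives a Beta(α+s, β+f) posterior.
So α = 16 − 10 = 6 and β = 29 − 13 = 16.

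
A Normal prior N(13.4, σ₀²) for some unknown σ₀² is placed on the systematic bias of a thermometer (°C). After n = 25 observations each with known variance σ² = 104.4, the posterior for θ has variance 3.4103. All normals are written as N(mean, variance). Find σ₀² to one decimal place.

Posterior precision equals prior precision plus data precision: 1/σ_n² = 1/σ₀² + n/σ².
So 1/σ₀² = 1/3.4103 − 25/104.4 = 0.293229 − 0.239464 = 0.053765.
Hence σ₀² = 1/0.053765 ≈ 18.6.

σ₀² = 18.6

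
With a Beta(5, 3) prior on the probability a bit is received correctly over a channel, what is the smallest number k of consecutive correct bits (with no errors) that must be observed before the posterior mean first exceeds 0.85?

k = 13

After k correct bits and 0 errors the posterior is Beta(5+k, 3), with mean (5+k)/(5+3+k).
Set (5+k)/(8+k) > 0.85 and solve: k > (0.85·8 − 5)/(1 − 0.85) = 12.000.
The smallest integer exceeding 12.000 is 13.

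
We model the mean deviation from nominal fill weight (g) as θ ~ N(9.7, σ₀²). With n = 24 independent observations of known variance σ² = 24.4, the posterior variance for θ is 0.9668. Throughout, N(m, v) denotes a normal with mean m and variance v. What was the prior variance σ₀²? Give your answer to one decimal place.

σ₀² = 19.7

For the Normal–Normal model with known σ², precisions add: τ_n = τ₀ + n/σ².
So 1/σ₀² = 1/0.9668 − 24/24.4 = 1.034340 − 0.983607 = 0.050733.
Hence σ₀² = 1/0.050733 ≈ 19.7.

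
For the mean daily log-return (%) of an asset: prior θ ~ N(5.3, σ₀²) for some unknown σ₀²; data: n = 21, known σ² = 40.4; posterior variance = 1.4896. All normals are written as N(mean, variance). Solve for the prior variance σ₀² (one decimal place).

σ₀² = 6.6

Posterior precision equals prior precision plus data precision: 1/σ_n² = 1/σ₀² + n/σ².
So 1/σ₀² = 1/1.4896 − 21/40.4 = 0.671321 − 0.519802 = 0.151519.
Hence σ₀² = 1/0.151519 ≈ 6.6.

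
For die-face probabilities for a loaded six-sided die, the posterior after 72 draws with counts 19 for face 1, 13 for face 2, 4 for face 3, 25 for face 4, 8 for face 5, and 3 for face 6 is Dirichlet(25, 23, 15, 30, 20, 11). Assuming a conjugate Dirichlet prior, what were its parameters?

Dirichlet(6, 10, 11, 5, 12, 8)

For a Dirichlet(α) prior with multinomial counts c, the posterior is Dirichlet(α + c) componentwise.
Subtract each count from the matching posterior parameter: 25−19=6, 23−13=10, 15−4=11, 30−25=5, 20−8=12, 11−3=8.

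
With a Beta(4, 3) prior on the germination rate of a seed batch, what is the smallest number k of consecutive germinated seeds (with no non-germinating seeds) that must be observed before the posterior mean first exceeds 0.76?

k = 6

After k germinated seeds and 0 non-germinating seeds the posterior is Beta(4+k, 3), with mean (4+k)/(4+3+k).
Set (4+k)/(7+k) > 0.76 and solve: k > (0.76·7 − 4)/(1 − 0.76) = 5.500.
The smallest integer exceeding 5.500 is 6.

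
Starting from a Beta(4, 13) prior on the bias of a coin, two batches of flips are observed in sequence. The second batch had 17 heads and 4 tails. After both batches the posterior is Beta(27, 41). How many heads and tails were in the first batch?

6 heads and 24 tails

Because Beta–binomial updating is additive in the counts, the combined data contributed (α_post−α_prior, β_post−β_prior) successes and failures.
Total across both batches: 27−4=23 heads, 41−13=28 tails.
Subtract the second batch: 23−17=6 heads and 28−4=24 tails.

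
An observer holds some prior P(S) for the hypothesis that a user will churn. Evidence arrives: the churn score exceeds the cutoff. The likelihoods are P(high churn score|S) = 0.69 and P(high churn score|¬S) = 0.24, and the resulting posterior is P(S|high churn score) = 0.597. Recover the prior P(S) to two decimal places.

In odds form, posterior odds = prior odds × likelihood ratio, so prior odds = posterior odds ÷ LR.
Posterior odds = 0.597/(1−0.597) = 1.4814. LR = 0.69/0.24 = 2.8750.
Prior odds = 1.4814/2.8750 = 0.5153, so P(S) = 0.5153/(1+0.5153) ≈ 0.34.

P(S) = 0.34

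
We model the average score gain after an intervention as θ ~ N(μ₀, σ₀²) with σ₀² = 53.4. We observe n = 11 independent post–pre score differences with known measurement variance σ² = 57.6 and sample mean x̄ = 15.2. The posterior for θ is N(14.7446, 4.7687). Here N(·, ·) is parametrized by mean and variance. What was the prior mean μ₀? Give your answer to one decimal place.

The posterior mean is a precision-weighted average: μ_n = (τ₀μ₀ + τ_data·x̄)/(τ₀+τ_data), with τ₀=1/σ₀² and τ_data=n/σ².
Here τ₀ = 1/53.4 = 0.018727 and τ_data = 11/57.6 = 0.190972, so τ_n = 0.209699.
Rearranging for μ₀: μ₀ = (μ_n·τ_n − τ_data·x̄)/τ₀ = (14.7446·0.209699 − 0.190972·15.2) / 0.018727 = 0.189153/0.018727 ≈ 10.1.

μ₀ = 10.1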